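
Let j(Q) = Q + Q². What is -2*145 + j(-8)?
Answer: -234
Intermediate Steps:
-2*145 + j(-8) = -2*145 - 8*(1 - 8) = -290 - 8*(-7) = -290 + 56 = -234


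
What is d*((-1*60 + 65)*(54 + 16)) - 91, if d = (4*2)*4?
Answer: 11109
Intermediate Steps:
d = 32 (d = 8*4 = 32)
d*((-1*60 + 65)*(54 + 16)) - 91 = 32*((-1*60 + 65)*(54 + 16)) - 91 = 32*((-60 + 65)*70) - 91 = 32*(5*70) - 91 = 32*350 - 91 = 11200 - 91 = 11109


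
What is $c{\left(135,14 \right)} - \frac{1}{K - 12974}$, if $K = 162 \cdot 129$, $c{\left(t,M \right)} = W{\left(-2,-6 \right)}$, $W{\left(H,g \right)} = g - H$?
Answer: $- \frac{31697}{7924} \approx -4.0001$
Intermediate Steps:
$c{\left(t,M \right)} = -4$ ($c{\left(t,M \right)} = -6 - -2 = -6 + 2 = -4$)
$K = 20898$
$c{\left(135,14 \right)} - \frac{1}{K - 12974} = -4 - \frac{1}{20898 - 12974} = -4 - \frac{1}{7924} = - \frac{31697}{7924}$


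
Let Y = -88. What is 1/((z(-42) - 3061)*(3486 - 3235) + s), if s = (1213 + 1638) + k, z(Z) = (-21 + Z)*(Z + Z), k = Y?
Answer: 1/562744 ≈ 1.7770e-6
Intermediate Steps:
k = -88
z(Z) = 2*Z*(-21 + Z) (z(Z) = (-21 + Z)*(2*Z) = 2*Z*(-21 + Z))
s = 2763 (s = (1213 + 1638) - 88 = 2851 - 88 = 2763)
1/((z(-42) - 3061)*(3486 - 3235) + s) = 1/((2*(-42)*(-21 - 42) - 3061)*(3486 - 3235) + 2763) = 1/((2*(-42)*(-63) - 3061)*251 + 2763) = 1/((5292 - 3061)*251 + 2763) = 1/(2231*251 + 2763) = 1/(559981 + 2763) = 1/562744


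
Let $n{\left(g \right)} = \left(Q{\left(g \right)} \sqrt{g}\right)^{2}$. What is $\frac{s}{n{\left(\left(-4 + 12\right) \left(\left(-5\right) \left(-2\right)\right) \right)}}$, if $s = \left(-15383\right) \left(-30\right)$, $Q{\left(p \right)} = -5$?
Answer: $\frac{46149}{200} \approx 230.75$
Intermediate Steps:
$s = 461490$
$n{\left(g \right)} = 25 g$ ($n{\left(g \right)} = \left(- 5 \sqrt{g}\right)^{2} = 25 g$)
$\frac{s}{n{\left(\left(-4 + 12\right) \left(\left(-5\right) \left(-2\right)\right) \right)}} = \frac{461490}{25 \left(-4 + 12\right) \left(\left(-5\right) \left(-2\right)\right)} = \frac{461490}{25 \cdot 8 \cdot 10} = \frac{461490}{25 \cdot 80} = \frac{461490}{2000} = 461490 \cdot \frac{1}{2000} = \frac{46149}{200}$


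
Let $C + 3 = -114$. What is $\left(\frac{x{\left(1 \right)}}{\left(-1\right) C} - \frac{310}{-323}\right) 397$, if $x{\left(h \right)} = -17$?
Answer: $\frac{12219263}{37791} \approx 323.34$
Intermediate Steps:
$C = -117$ ($C = -3 - 114 = -117$)
$\left(\frac{x{\left(1 \right)}}{\left(-1\right) C} - \frac{310}{-323}\right) 397 = \left(- \frac{17}{\left(-1\right) \left(-117\right)} - \frac{310}{-323}\right) 397 = \left(- \frac{17}{117} - - \frac{310}{323}\right) 397 = \left(\left(-17\right) \frac{1}{117} + \frac{310}{323}\right) 397 = \left(- \frac{17}{117} + \frac{310}{323}\right) 397 = \frac{30779}{37791} \cdot 397 = \frac{12219263}{37791}$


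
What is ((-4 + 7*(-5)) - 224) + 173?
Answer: -90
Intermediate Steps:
((-4 + 7*(-5)) - 224) + 173 = ((-4 - 35) - 224) + 173 = (-39 - 224) + 173 = -263 + 173 = -90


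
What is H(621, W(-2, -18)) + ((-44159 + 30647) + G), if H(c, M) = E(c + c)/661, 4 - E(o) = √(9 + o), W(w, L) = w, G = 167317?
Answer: 101665109/661 - 3*√139/661 ≈ 1.5381e+5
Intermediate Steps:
E(o) = 4 - √(9 + o)
H(c, M) = 4/661 - √(9 + 2*c)/661 (H(c, M) = (4 - √(9 + (c + c)))/661 = (4 - √(9 + 2*c))*(1/661) = 4/661 - √(9 + 2*c)/661)
H(621, W(-2, -18)) + ((-44159 + 30647) + G) = (4/661 - √(9 + 2*621)/661) + ((-44159 + 30647) + 167317) = (4/661 - √(9 + 1242)/661) + (-13512 + 167317) = (4/661 - 3*√139/661) + 153805 = 101665109/661 - 3*√139/661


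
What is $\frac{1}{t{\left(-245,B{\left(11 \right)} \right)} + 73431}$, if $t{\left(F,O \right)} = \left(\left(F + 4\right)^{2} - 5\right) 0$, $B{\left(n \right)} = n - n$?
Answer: $\frac{1}{73431} \approx 1.3618 \cdot 10^{-5}$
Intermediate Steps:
$B{\left(n \right)} = 0$
$t{\left(F,O \right)} = 0$ ($t{\left(F,O \right)} = \left(\left(4 + F\right)^{2} - 5\right) 0 = \left(-5 + \left(4 + F\right)^{2}\right) 0 = 0$)
$\frac{1}{t{\left(-245,B{\left(11 \right)} \right)} + 73431} = \frac{1}{0 + 73431} = \frac{1}{73431}$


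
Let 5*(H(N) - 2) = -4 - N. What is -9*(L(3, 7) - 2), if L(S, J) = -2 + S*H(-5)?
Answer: -117/5 ≈ -23.400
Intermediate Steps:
H(N) = 6/5 - N/5 (H(N) = 2 + (-4 - N)/5 = 2 + (-⅘ - N/5) = 6/5 - N/5)
L(S, J) = -2 + 11*S/5 (L(S, J) = -2 + S*(6/5 - ⅕*(-5)) = -2 + S*(6/5 + 1) = -2 + S*(11/5) = -2 + 11*S/5)
-9*(L(3, 7) - 2) = -9*((-2 + (11/5)*3) - 2) = -9*((-2 + 33/5) - 2) = -9*(23/5 - 2) = -9*13/5 = -117/5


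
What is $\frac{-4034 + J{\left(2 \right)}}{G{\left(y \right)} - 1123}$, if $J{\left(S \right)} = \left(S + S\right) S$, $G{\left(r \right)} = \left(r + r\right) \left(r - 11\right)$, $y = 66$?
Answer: $- \frac{4026}{6137} \approx -0.65602$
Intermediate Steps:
$G{\left(r \right)} = 2 r \left(-11 + r\right)$
$J{\left(S \right)} = 2 S^{2}$ ($J{\left(S \right)} = 2 S S = 2 S^{2}$)
$\frac{-4034 + J{\left(2 \right)}}{G{\left(y \right)} - 1123} = \frac{-4034 + 2 \cdot 2^{2}}{2 \cdot 66 \left(-11 + 66\right) - 1123} = \frac{-4034 + 2 \cdot 4}{2 \cdot 66 \cdot 55 - 1123} = \frac{-4034 + 8}{7260 - 1123} = - \frac{4026}{6137}$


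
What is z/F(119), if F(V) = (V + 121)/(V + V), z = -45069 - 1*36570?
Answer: -3238347/40 ≈ -80959.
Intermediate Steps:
z = -81639 (z = -45069 - 36570 = -81639)
F(V) = (121 + V)/(2*V) (F(V) = (121 + V)/((2*V)) = (121 + V)*(1/(2*V)) = (121 + V)/(2*V))
z/F(119) = -81639*238/(121 + 119) = -81639/((½)*(1/119)*240) = -81639/120/119 = -81639*119/120 = -3238347/40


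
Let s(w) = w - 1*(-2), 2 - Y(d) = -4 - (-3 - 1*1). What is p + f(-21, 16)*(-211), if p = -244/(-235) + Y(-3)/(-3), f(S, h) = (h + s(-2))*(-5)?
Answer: 11900662/705 ≈ 16880.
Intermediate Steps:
Y(d) = 2 (Y(d) = 2 - (-4 - (-3 - 1*1)) = 2 - (-4 - (-3 - 1)) = 2 - (-4 - 1*(-4)) = 2 - (-4 + 4) = 2 - 1*0 = 2 + 0 = 2)
s(w) = 2 + w (s(w) = w + 2 = 2 + w)
f(S, h) = -5*h (f(S, h) = (h + (2 - 2))*(-5) = (h + 0)*(-5) = h*(-5) = -5*h)
p = 262/705 (p = -244/(-235) + 2/(-3) = -244*(-1/235) + 2*(-⅓) = 244/235 - ⅔ = 262/705 ≈ 0.37163)
p + f(-21, 16)*(-211) = 262/705 - 5*16*(-211) = 262/705 - 80*(-211) = 262/705 + 16880 = 11900662/705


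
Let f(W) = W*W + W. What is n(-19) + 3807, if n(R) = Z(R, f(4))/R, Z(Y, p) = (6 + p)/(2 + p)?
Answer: 795650/209 ≈ 3806.9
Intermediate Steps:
f(W) = W + W² (f(W) = W² + W = W + W²)
Z(Y, p) = (6 + p)/(2 + p)
n(R) = 13/(11*R) (n(R) = ((6 + 4*(1 + 4))/(2 + 4*(1 + 4)))/R = ((6 + 4*5)/(2 + 4*5))/R = ((6 + 20)/(2 + 20))/R = (26/22)/R = ((1/22)*26)/R = 13/(11*R))
n(-19) + 3807 = (13/11)/(-19) + 3807 = (13/11)*(-1/19) + 3807 = -13/209 + 3807 = 795650/209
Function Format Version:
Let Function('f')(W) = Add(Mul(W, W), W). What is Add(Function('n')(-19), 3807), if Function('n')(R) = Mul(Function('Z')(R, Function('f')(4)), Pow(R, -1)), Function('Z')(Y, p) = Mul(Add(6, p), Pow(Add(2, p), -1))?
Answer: Rational(795650, 209) ≈ 3806.9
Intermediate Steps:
Function('f')(W) = Add(W, Pow(W, 2)) (Function('f')(W) = Add(Pow(W, 2), W) = Add(W, Pow(W, 2)))
Function('Z')(Y, p) = Mul(Pow(Add(2, p), -1), Add(6, p))
Function('n')(R) = Mul(Rational(13, 11), Pow(R, -1)) (Function('n')(R) = Mul(Mul(Pow(Add(2, Mul(4, Add(1, 4))), -1), Add(6, Mul(4, Add(1, 4)))), Pow(R, -1)) = Mul(Mul(Pow(Add(2, Mul(4, 5)), -1), Add(6, Mul(4, 5))), Pow(R, -1)) = Mul(Mul(Pow(Add(2, 20), -1), Add(6, 20)), Pow(R, -1)) = Mul(Mul(Pow(22, -1), 26), Pow(R, -1)) = Mul(Mul(Rational(1, 22), 26), Pow(R, -1)) = Mul(Rational(13, 11), Pow(R, -1)))
Add(Function('n')(-19), 3807) = Add(Mul(Rational(13, 11), Pow(-19, -1)), 3807) = Add(Mul(Rational(13, 11), Rational(-1, 19)), 3807) = Add(Rational(-13, 209), 3807) = Rational(795650, 209)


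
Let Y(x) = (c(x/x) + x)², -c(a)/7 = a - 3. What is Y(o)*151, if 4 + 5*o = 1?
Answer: 677839/25 ≈ 27114.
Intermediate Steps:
o = -⅗ (o = -⅘ + (⅕)*1 = -⅘ + ⅕ = -⅗ ≈ -0.60000)
c(a) = 21 - 7*a (c(a) = -7*(a - 3) = -7*(-3 + a) = 21 - 7*a)
Y(x) = (14 + x)² (Y(x) = ((21 - 7*x/x) + x)² = ((21 - 7*1) + x)² = ((21 - 7) + x)² = (14 + x)²)
Y(o)*151 = (14 - ⅗)²*151 = (67/5)²*151 = (4489/25)*151 = 677839/25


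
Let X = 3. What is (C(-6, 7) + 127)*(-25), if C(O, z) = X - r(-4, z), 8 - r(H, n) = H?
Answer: -2950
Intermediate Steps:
r(H, n) = 8 - H
C(O, z) = -9 (C(O, z) = 3 - (8 - 1*(-4)) = 3 - (8 + 4) = 3 - 1*12 = 3 - 12 = -9)
(C(-6, 7) + 127)*(-25) = (-9 + 127)*(-25) = 118*(-25) = -2950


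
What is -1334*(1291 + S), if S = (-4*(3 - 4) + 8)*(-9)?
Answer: -1578122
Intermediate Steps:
S = -108 (S = (-4*(-1) + 8)*(-9) = (4 + 8)*(-9) = 12*(-9) = -108)
-1334*(1291 + S) = -1334*(1291 - 108) = -1334*1183 = -1578122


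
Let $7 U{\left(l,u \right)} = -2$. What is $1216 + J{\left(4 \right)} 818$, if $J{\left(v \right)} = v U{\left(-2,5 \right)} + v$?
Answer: $\frac{24872}{7} \approx 3553.1$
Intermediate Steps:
$U{\left(l,u \right)} = - \frac{2}{7}$ ($U{\left(l,u \right)} = \frac{1}{7} \left(-2\right) = - \frac{2}{7}$)
$J{\left(v \right)} = \frac{5 v}{7}$ ($J{\left(v \right)} = v \left(- \frac{2}{7}\right) + v = - \frac{2 v}{7} + v = \frac{5 v}{7}$)
$1216 + J{\left(4 \right)} 818 = 1216 + \frac{5}{7} \cdot 4 \cdot 818 = 1216 + \frac{20}{7} \cdot 818 = 1216 + \frac{16360}{7} = \frac{24872}{7}$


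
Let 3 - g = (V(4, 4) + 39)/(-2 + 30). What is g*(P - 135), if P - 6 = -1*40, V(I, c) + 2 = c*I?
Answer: -5239/28 ≈ -187.11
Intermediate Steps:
V(I, c) = -2 + I*c (V(I, c) = -2 + c*I = -2 + I*c)
P = -34 (P = 6 - 1*40 = 6 - 40 = -34)
g = 31/28 (g = 3 - ((-2 + 4*4) + 39)/(-2 + 30) = 3 - ((-2 + 16) + 39)/28 = 3 - (14 + 39)/28 = 3 - 53/28 = 31/28 ≈ 1.1071)
g*(P - 135) = 31*(-34 - 135)/28 = (31/28)*(-169) = -5239/28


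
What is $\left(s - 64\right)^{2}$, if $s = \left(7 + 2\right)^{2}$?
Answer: $289$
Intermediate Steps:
$s = 81$ ($s = 9^{2} = 81$)
$\left(s - 64\right)^{2} = \left(81 - 64\right)^{2} = 17^{2} = 289$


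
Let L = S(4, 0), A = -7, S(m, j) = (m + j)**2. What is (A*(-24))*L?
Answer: 2688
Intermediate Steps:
S(m, j) = (j + m)**2
L = 16 (L = (0 + 4)**2 = 4**2 = 16)
(A*(-24))*L = -7*(-24)*16 = 168*16 = 2688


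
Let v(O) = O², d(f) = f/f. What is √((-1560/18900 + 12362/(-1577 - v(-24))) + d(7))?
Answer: I*√246547468615/226065 ≈ 2.1964*I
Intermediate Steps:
d(f) = 1
√((-1560/18900 + 12362/(-1577 - v(-24))) + d(7)) = √((-1560/18900 + 12362/(-1577 - 1*(-24)²)) + 1) = √((-1560*1/18900 + 12362/(-1577 - 1*576)) + 1) = √((-26/315 + 12362/(-1577 - 576)) + 1) = √((-26/315 + 12362/(-2153)) + 1) = √((-26/315 + 12362*(-1/2153)) + 1) = √((-26/315 - 12362/2153) + 1) = √(-3950008/678195 + 1) = √(-3271813/678195) = I*√246547468615/226065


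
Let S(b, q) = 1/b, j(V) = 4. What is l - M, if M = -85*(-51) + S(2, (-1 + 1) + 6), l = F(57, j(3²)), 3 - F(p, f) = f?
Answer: -8673/2 ≈ -4336.5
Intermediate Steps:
F(p, f) = 3 - f
l = -1 (l = 3 - 1*4 = 3 - 4 = -1)
M = 8671/2 (M = -85*(-51) + 1/2 = 4335 + ½ = 8671/2 ≈ 4335.5)
l - M = -1 - 1*8671/2 = -1 - 8671/2 = -8673/2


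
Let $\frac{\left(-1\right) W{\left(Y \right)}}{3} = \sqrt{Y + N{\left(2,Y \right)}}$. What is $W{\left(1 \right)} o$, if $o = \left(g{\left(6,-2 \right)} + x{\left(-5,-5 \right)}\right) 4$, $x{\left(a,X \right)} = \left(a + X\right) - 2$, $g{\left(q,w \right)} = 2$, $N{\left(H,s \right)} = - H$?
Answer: $120 i \approx 120.0 i$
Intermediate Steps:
$x{\left(a,X \right)} = -2 + X + a$ ($x{\left(a,X \right)} = \left(X + a\right) - 2 = -2 + X + a$)
$W{\left(Y \right)} = - 3 \sqrt{-2 + Y}$ ($W{\left(Y \right)} = - 3 \sqrt{Y - 2} = - 3 \sqrt{-2 + Y}$)
$o = -40$ ($o = \left(2 - 12\right) 4 = \left(-10\right) 4 = -40$)
$W{\left(1 \right)} o = - 3 \sqrt{-2 + 1} \left(-40\right) = - 3 \sqrt{-1} \left(-40\right) = - 3 i \left(-40\right) = 120 i$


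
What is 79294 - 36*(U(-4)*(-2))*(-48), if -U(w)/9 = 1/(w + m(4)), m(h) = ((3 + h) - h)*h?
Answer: 83182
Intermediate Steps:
m(h) = 3*h
U(w) = -9/(12 + w) (U(w) = -9/(w + 3*4) = -9/(w + 12) = -9/(12 + w))
79294 - 36*(U(-4)*(-2))*(-48) = 79294 - 36*(-9/(12 - 4)*(-2))*(-48) = 79294 - 36*(-9/8*(-2))*(-48) = 79294 - 36*(9/4)*(-48) = 79294 - 81*(-48) = 79294 - 1*(-3888) = 79294 + 3888 = 83182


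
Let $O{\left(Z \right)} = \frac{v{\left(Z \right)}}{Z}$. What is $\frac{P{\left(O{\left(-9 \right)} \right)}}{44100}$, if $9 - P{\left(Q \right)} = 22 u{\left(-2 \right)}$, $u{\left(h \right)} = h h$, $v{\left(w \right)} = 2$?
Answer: $- \frac{79}{44100} \approx -0.0017914$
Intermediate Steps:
$O{\left(Z \right)} = \frac{2}{Z}$
$u{\left(h \right)} = h^{2}$
$P{\left(Q \right)} = -79$ ($P{\left(Q \right)} = 9 - 22 \left(-2\right)^{2} = 9 - 22 \cdot 4 = 9 - 88 = -79$)
$\frac{P{\left(O{\left(-9 \right)} \right)}}{44100} = - \frac{79}{44100}$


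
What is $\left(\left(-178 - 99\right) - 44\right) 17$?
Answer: $-5457$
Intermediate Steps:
$\left(\left(-178 - 99\right) - 44\right) 17 = \left(-277 - 44\right) 17 = \left(-321\right) 17 = -5457$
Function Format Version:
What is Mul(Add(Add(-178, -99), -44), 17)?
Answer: -5457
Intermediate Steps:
Mul(Add(Add(-178, -99), -44), 17) = Mul(Add(-277, -44), 17) = Mul(-321, 17) = -5457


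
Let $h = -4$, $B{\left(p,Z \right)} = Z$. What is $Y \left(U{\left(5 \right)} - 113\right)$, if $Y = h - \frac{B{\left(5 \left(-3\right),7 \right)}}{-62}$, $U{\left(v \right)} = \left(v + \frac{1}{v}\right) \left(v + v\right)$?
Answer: $\frac{14701}{62} \approx 237.11$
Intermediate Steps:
$U{\left(v \right)} = 2 v \left(v + \frac{1}{v}\right)$ ($U{\left(v \right)} = \left(v + \frac{1}{v}\right) 2 v = 2 v \left(v + \frac{1}{v}\right)$)
$Y = - \frac{241}{62}$ ($Y = -4 - \frac{7}{-62} = -4 - 7 \left(- \frac{1}{62}\right) = -4 - - \frac{7}{62} = -4 + \frac{7}{62} = - \frac{241}{62} \approx -3.8871$)
$Y \left(U{\left(5 \right)} - 113\right) = - \frac{241 \left(\left(2 + 2 \cdot 5^{2}\right) - 113\right)}{62} = - \frac{241 \left(\left(2 + 2 \cdot 25\right) - 113\right)}{62} = - \frac{241 \left(\left(2 + 50\right) - 113\right)}{62} = - \frac{241 \left(52 - 113\right)}{62} = \left(- \frac{241}{62}\right) \left(-61\right) = \frac{14701}{62}$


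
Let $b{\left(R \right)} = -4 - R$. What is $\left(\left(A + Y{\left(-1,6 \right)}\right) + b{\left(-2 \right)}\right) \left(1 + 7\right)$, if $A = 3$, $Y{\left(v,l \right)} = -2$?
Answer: $-8$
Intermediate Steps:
$\left(\left(A + Y{\left(-1,6 \right)}\right) + b{\left(-2 \right)}\right) \left(1 + 7\right) = \left(\left(3 - 2\right) - 2\right) \left(1 + 7\right) = \left(1 + \left(-4 + 2\right)\right) 8 = \left(1 - 2\right) 8 = \left(-1\right) 8 = -8$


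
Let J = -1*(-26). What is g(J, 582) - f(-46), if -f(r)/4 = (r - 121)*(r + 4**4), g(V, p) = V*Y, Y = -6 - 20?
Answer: -140956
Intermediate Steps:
J = 26
Y = -26
g(V, p) = -26*V (g(V, p) = V*(-26) = -26*V)
f(r) = -4*(-121 + r)*(256 + r) (f(r) = -4*(r - 121)*(r + 4**4) = -4*(-121 + r)*(r + 256) = -4*(-121 + r)*(256 + r))
g(J, 582) - f(-46) = -26*26 - (123904 - 540*(-46) - 4*(-46)**2) = -676 - (123904 + 24840 - 4*2116) = -676 - (123904 + 24840 - 8464) = -676 - 1*140280 = -676 - 140280 = -140956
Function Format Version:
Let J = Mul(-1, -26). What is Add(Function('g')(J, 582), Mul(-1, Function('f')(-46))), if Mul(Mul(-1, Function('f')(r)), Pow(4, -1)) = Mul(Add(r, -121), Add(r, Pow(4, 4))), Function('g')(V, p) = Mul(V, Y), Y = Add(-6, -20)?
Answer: -140956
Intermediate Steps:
J = 26
Y = -26
Function('g')(V, p) = Mul(-26, V) (Function('g')(V, p) = Mul(V, -26) = Mul(-26, V))
Function('f')(r) = Mul(-4, Add(-121, r), Add(256, r)) (Function('f')(r) = Mul(-4, Mul(Add(r, -121), Add(r, Pow(4, 4)))) = Mul(-4, Mul(Add(-121, r), Add(r, 256))) = Mul(-4, Mul(Add(-121, r), Add(256, r))) = Mul(-4, Add(-121, r), Add(256, r)))
Add(Function('g')(J, 582), Mul(-1, Function('f')(-46))) = Add(Mul(-26, 26), Mul(-1, Add(123904, Mul(-540, -46), Mul(-4, Pow(-46, 2))))) = Add(-676, Mul(-1, Add(123904, 24840, Mul(-4, 2116)))) = Add(-676, Mul(-1, Add(123904, 24840, -8464))) = Add(-676, Mul(-1, 140280)) = Add(-676, -140280) = -140956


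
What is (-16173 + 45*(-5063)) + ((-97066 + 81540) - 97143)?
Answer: -356677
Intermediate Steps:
(-16173 + 45*(-5063)) + ((-97066 + 81540) - 97143) = (-16173 - 227835) + (-15526 - 97143) = -244008 - 112669 = -356677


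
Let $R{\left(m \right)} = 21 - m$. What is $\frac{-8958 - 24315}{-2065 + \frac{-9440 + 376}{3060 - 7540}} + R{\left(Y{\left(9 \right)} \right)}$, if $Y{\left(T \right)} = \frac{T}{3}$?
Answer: $\frac{4380854}{128363} \approx 34.129$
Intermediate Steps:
$Y{\left(T \right)} = \frac{T}{3}$ ($Y{\left(T \right)} = T \frac{1}{3} = \frac{T}{3}$)
$\frac{-8958 - 24315}{-2065 + \frac{-9440 + 376}{3060 - 7540}} + R{\left(Y{\left(9 \right)} \right)} = \frac{-8958 - 24315}{-2065 + \frac{-9440 + 376}{3060 - 7540}} + \left(21 - \frac{1}{3} \cdot 9\right) = - \frac{33273}{-2065 - \frac{9064}{-4480}} + \left(21 - 3\right) = - \frac{33273}{-2065 - - \frac{1133}{560}} + \left(21 - 3\right) = - \frac{33273}{-2065 + \frac{1133}{560}} + 18 = - \frac{33273}{- \frac{1155267}{560}} + 18 = \left(-33273\right) \left(- \frac{560}{1155267}\right) + 18 = \frac{2070320}{128363} + 18 = \frac{4380854}{128363}$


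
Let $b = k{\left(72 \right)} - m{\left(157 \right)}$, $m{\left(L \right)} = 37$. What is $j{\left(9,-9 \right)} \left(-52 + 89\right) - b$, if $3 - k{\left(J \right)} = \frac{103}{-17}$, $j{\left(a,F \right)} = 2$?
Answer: $\frac{1733}{17} \approx 101.94$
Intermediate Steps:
$k{\left(J \right)} = \frac{154}{17}$ ($k{\left(J \right)} = 3 - \frac{103}{-17} = 3 - 103 \left(- \frac{1}{17}\right) = 3 - - \frac{103}{17} = 3 + \frac{103}{17} = \frac{154}{17}$)
$b = - \frac{475}{17}$ ($b = \frac{154}{17} - 37 = - \frac{475}{17} \approx -27.941$)
$j{\left(9,-9 \right)} \left(-52 + 89\right) - b = 2 \left(-52 + 89\right) - - \frac{475}{17} = 2 \cdot 37 + \frac{475}{17} = 74 + \frac{475}{17} = \frac{1733}{17}$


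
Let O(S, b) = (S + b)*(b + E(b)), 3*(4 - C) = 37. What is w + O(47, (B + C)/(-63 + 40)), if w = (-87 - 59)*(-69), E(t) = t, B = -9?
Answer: 48304994/4761 ≈ 10146.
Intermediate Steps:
C = -25/3 (C = 4 - ⅓*37 = 4 - 37/3 = -25/3 ≈ -8.3333)
w = 10074 (w = -146*(-69) = 10074)
O(S, b) = 2*b*(S + b) (O(S, b) = (S + b)*(b + b) = (S + b)*(2*b) = 2*b*(S + b))
w + O(47, (B + C)/(-63 + 40)) = 10074 + 2*((-9 - 25/3)/(-63 + 40))*(47 + (-9 - 25/3)/(-63 + 40)) = 10074 + 2*(-52/3/(-23))*(47 - 52/3/(-23)) = 10074 + 2*(-52/3*(-1/23))*(47 - 52/3*(-1/23)) = 10074 + 2*(52/69)*(47 + 52/69) = 10074 + 2*(52/69)*(3295/69) = 10074 + 342680/4761 = 48304994/4761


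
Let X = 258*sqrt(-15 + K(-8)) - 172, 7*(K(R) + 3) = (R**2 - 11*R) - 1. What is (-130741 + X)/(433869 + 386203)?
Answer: -130913/820072 + 645*sqrt(7)/2870252 ≈ -0.15904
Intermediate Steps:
K(R) = -22/7 - 11*R/7 + R**2/7 (K(R) = -3 + ((R**2 - 11*R) - 1)/7 = -3 + (-1 + R**2 - 11*R)/7 = -3 + (-1/7 - 11*R/7 + R**2/7) = -22/7 - 11*R/7 + R**2/7)
X = -172 + 1290*sqrt(7)/7 (X = 258*sqrt(-15 + (-22/7 - 11/7*(-8) + (1/7)*(-8)**2)) - 172 = 258*sqrt(-15 + (-22/7 + 88/7 + (1/7)*64)) - 172 = 258*sqrt(-15 + (-22/7 + 88/7 + 64/7)) - 172 = 258*sqrt(-15 + 130/7) - 172 = 258*sqrt(25/7) - 172 = 258*(5*sqrt(7)/7) - 172 = 1290*sqrt(7)/7 - 172 = -172 + 1290*sqrt(7)/7 ≈ 315.57)
(-130741 + X)/(433869 + 386203) = (-130741 + (-172 + 1290*sqrt(7)/7))/(433869 + 386203) = (-130913 + 1290*sqrt(7)/7)/820072 = (-130913 + 1290*sqrt(7)/7)*(1/820072) = -130913/820072 + 645*sqrt(7)/2870252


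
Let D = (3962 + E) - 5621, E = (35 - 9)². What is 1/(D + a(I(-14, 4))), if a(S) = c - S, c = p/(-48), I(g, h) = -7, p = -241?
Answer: -48/46607 ≈ -0.0010299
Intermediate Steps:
c = 241/48 (c = -241/(-48) = -241*(-1/48) = 241/48 ≈ 5.0208)
a(S) = 241/48 - S
E = 676 (E = 26² = 676)
D = -983 (D = (3962 + 676) - 5621 = 4638 - 5621 = -983)
1/(D + a(I(-14, 4))) = 1/(-983 + (241/48 - 1*(-7))) = 1/(-983 + (241/48 + 7)) = 1/(-983 + 577/48) = 1/(-46607/48) = -48/46607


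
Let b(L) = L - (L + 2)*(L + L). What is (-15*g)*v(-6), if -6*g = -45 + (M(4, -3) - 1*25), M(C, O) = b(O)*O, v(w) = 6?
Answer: -645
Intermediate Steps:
b(L) = L - 2*L*(2 + L) (b(L) = L - (2 + L)*2*L = L - 2*L*(2 + L))
M(C, O) = -O²*(3 + 2*O) (M(C, O) = (-O*(3 + 2*O))*O = -O²*(3 + 2*O))
g = 43/6 (g = -(-45 + ((-3)²*(-3 - 2*(-3)) - 1*25))/6 = -(-45 + (9*(-3 + 6) - 25))/6 = -(-45 + (9*3 - 25))/6 = -(-45 + (27 - 25))/6 = -(-45 + 2)/6 = -⅙*(-43) = 43/6 ≈ 7.1667)
(-15*g)*v(-6) = -15*43/6*6 = -215/2*6 = -645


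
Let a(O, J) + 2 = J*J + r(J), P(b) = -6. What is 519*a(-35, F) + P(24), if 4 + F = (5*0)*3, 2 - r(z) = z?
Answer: 10374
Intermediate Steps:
r(z) = 2 - z
F = -4 (F = -4 + (5*0)*3 = -4 + 0*3 = -4 + 0 = -4)
a(O, J) = J² - J (a(O, J) = -2 + (J*J + (2 - J)) = -2 + (J² + (2 - J)) = -2 + (2 + J² - J) = J² - J)
519*a(-35, F) + P(24) = 519*(-4*(-1 - 4)) - 6 = 519*(-4*(-5)) - 6 = 519*20 - 6 = 10380 - 6 = 10374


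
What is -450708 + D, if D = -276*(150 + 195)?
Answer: -545928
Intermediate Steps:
D = -95220 (D = -276*345 = -95220)
-450708 + D = -450708 - 95220 = -545928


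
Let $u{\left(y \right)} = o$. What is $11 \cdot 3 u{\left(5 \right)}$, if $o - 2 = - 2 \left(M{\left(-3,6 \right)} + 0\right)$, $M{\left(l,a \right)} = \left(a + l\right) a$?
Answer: $-1122$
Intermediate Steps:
$M{\left(l,a \right)} = a \left(a + l\right)$
$o = -34$ ($o = 2 - 2 \left(6 \left(6 - 3\right) + 0\right) = 2 - 2 \left(6 \cdot 3 + 0\right) = 2 - 2 \left(18 + 0\right) = 2 - 36 = -34$)
$u{\left(y \right)} = -34$
$11 \cdot 3 u{\left(5 \right)} = 11 \cdot 3 \left(-34\right) = 33 \left(-34\right) = -1122$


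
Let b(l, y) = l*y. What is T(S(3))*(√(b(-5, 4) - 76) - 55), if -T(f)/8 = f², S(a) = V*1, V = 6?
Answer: 15840 - 1152*I*√6 ≈ 15840.0 - 2821.8*I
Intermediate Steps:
S(a) = 6 (S(a) = 6*1 = 6)
T(f) = -8*f²
T(S(3))*(√(b(-5, 4) - 76) - 55) = (-8*6²)*(√(-5*4 - 76) - 55) = (-8*36)*(√(-20 - 76) - 55) = -288*(√(-96) - 55) = -288*(4*I*√6 - 55) = -288*(-55 + 4*I*√6) = 15840 - 1152*I*√6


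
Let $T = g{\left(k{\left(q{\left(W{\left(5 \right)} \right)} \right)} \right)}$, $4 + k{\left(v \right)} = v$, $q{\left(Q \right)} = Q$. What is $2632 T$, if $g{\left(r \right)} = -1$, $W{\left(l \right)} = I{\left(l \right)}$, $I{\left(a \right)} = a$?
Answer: $-2632$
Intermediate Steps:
$W{\left(l \right)} = l$
$k{\left(v \right)} = -4 + v$
$T = -1$
$2632 T = 2632 \left(-1\right) = -2632$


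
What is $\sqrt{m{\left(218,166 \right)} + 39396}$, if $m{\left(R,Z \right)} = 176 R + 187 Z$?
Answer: $\sqrt{108806} \approx 329.86$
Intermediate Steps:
$\sqrt{m{\left(218,166 \right)} + 39396} = \sqrt{\left(176 \cdot 218 + 187 \cdot 166\right) + 39396} = \sqrt{\left(38368 + 31042\right) + 39396} = \sqrt{69410 + 39396} = \sqrt{108806}$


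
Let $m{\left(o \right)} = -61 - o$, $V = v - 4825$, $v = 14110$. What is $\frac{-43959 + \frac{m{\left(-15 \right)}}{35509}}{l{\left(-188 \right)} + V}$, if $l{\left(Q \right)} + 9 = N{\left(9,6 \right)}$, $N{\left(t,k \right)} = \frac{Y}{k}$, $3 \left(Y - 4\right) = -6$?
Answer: $- \frac{4682820531}{988179961} \approx -4.7388$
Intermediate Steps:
$Y = 2$ ($Y = 4 + \frac{1}{3} \left(-6\right) = 4 - 2 = 2$)
$N{\left(t,k \right)} = \frac{2}{k}$
$l{\left(Q \right)} = - \frac{26}{3}$ ($l{\left(Q \right)} = -9 + \frac{2}{6} = -9 + 2 \cdot \frac{1}{6} = -9 + \frac{1}{3} = - \frac{26}{3}$)
$V = 9285$ ($V = 14110 - 4825 = 9285$)
$\frac{-43959 + \frac{m{\left(-15 \right)}}{35509}}{l{\left(-188 \right)} + V} = \frac{-43959 + \frac{-61 - -15}{35509}}{- \frac{26}{3} + 9285} = \frac{-43959 + \left(-61 + 15\right) \frac{1}{35509}}{\frac{27829}{3}} = \left(-43959 - \frac{46}{35509}\right) \frac{3}{27829} = \left(- \frac{1560940177}{35509}\right) \frac{3}{27829} = - \frac{4682820531}{988179961}$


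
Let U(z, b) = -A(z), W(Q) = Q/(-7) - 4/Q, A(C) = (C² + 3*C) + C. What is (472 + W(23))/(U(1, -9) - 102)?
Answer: -705/161 ≈ -4.3789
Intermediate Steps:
A(C) = C² + 4*C
W(Q) = -4/Q - Q/7 (W(Q) = Q*(-⅐) - 4/Q = -Q/7 - 4/Q = -4/Q - Q/7)
U(z, b) = -z*(4 + z)
(472 + W(23))/(U(1, -9) - 102) = (472 + (-4/23 - ⅐*23))/(-1*1*(4 + 1) - 102) = (472 + (-4*1/23 - 23/7))/(-1*1*5 - 102) = (472 + (-4/23 - 23/7))/(-5 - 102) = (472 - 557/161)/(-107) = (75435/161)*(-1/107) = -705/161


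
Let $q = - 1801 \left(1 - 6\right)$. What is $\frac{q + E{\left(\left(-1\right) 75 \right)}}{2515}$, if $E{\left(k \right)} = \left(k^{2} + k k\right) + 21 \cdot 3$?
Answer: $\frac{20318}{2515} \approx 8.0787$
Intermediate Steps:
$q = 9005$ ($q = - 1801 \left(1 - 6\right) = \left(-1801\right) \left(-5\right) = 9005$)
$E{\left(k \right)} = 63 + 2 k^{2}$ ($E{\left(k \right)} = \left(k^{2} + k^{2}\right) + 63 = 2 k^{2} + 63 = 63 + 2 k^{2}$)
$\frac{q + E{\left(\left(-1\right) 75 \right)}}{2515} = \frac{9005 + \left(63 + 2 \left(\left(-1\right) 75\right)^{2}\right)}{2515} = \left(9005 + \left(63 + 2 \left(-75\right)^{2}\right)\right) \frac{1}{2515} = \left(9005 + \left(63 + 2 \cdot 5625\right)\right) \frac{1}{2515} = \left(9005 + \left(63 + 11250\right)\right) \frac{1}{2515} = \left(9005 + 11313\right) \frac{1}{2515} = 20318 \cdot \frac{1}{2515} = \frac{20318}{2515}$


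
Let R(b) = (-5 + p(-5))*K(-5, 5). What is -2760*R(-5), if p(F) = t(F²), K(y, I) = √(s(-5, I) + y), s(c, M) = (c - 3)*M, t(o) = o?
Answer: -165600*I*√5 ≈ -3.7029e+5*I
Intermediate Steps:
s(c, M) = M*(-3 + c) (s(c, M) = (-3 + c)*M = M*(-3 + c))
K(y, I) = √(y - 8*I) (K(y, I) = √(I*(-3 - 5) + y) = √(I*(-8) + y) = √(-8*I + y) = √(y - 8*I))
p(F) = F²
R(b) = 60*I*√5 (R(b) = (-5 + (-5)²)*√(-5 - 8*5) = (-5 + 25)*√(-5 - 40) = 20*√(-45) = 20*(3*I*√5) = 60*I*√5)
-2760*R(-5) = -165600*I*√5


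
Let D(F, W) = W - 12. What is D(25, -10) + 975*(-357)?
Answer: -348097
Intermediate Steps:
D(F, W) = -12 + W
D(25, -10) + 975*(-357) = (-12 - 10) + 975*(-357) = -22 - 348075 = -348097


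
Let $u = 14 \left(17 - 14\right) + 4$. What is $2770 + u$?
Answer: $2816$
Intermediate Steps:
$u = 46$ ($u = 14 \cdot 3 + 4 = 42 + 4 = 46$)
$2770 + u = 2770 + 46 = 2816$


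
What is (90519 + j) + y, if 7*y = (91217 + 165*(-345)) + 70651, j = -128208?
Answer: -158880/7 ≈ -22697.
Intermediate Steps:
y = 104943/7 (y = ((91217 + 165*(-345)) + 70651)/7 = ((91217 - 56925) + 70651)/7 = (34292 + 70651)/7 = (1/7)*104943 = 104943/7 ≈ 14992.)
(90519 + j) + y = (90519 - 128208) + 104943/7 = -37689 + 104943/7 = -158880/7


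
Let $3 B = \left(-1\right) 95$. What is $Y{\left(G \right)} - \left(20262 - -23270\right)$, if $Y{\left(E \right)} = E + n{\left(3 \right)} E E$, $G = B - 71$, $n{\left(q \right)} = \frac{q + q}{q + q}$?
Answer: $- \frac{297848}{9} \approx -33094.0$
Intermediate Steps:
$B = - \frac{95}{3}$ ($B = \frac{\left(-1\right) 95}{3} = \frac{1}{3} \left(-95\right) = - \frac{95}{3} \approx -31.667$)
$n{\left(q \right)} = 1$ ($n{\left(q \right)} = \frac{2 q}{2 q} = 2 q \frac{1}{2 q} = 1$)
$G = - \frac{308}{3}$ ($G = - \frac{95}{3} - 71 = - \frac{308}{3} \approx -102.67$)
$Y{\left(E \right)} = E + E^{2}$ ($Y{\left(E \right)} = E + 1 E E = E + 1 E^{2} = E + E^{2}$)
$Y{\left(G \right)} - \left(20262 - -23270\right) = - \frac{308 \left(1 - \frac{308}{3}\right)}{3} - \left(20262 - -23270\right) = \left(- \frac{308}{3}\right) \left(- \frac{305}{3}\right) - \left(20262 + 23270\right) = \frac{93940}{9} - 43532 = - \frac{297848}{9}$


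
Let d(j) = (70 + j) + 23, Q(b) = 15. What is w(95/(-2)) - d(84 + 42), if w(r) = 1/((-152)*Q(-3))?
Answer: -499321/2280 ≈ -219.00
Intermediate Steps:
w(r) = -1/2280 (w(r) = 1/(-152*15) = -1/152*1/15 = -1/2280)
d(j) = 93 + j
w(95/(-2)) - d(84 + 42) = -1/2280 - (93 + (84 + 42)) = -1/2280 - (93 + 126) = -1/2280 - 1*219 = -1/2280 - 219 = -499321/2280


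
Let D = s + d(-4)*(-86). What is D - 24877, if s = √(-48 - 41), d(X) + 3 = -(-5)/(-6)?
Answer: -73642/3 + I*√89 ≈ -24547.0 + 9.434*I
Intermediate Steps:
d(X) = -23/6 (d(X) = -3 - (-5)/(-6) = -3 - (-5)*(-1)/6 = -3 - 1*⅚ = -3 - ⅚ = -23/6)
s = I*√89 (s = √(-89) = I*√89 ≈ 9.434*I)
D = 989/3 + I*√89 (D = I*√89 - 23/6*(-86) = I*√89 + 989/3 = 989/3 + I*√89 ≈ 329.67 + 9.434*I)
D - 24877 = (989/3 + I*√89) - 24877 = -73642/3 + I*√89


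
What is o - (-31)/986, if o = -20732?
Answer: -20441721/986 ≈ -20732.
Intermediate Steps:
o - (-31)/986 = -20732 - (-31)/986 = -20732 - 1*(-31/986) = -20732 + 31/986 = -20441721/986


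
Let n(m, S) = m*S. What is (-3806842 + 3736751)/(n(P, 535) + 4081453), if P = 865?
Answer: -2261/146588 ≈ -0.015424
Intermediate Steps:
n(m, S) = S*m
(-3806842 + 3736751)/(n(P, 535) + 4081453) = (-3806842 + 3736751)/(535*865 + 4081453) = -70091/(462775 + 4081453) = -70091/4544228 = -70091*1/4544228 = -2261/146588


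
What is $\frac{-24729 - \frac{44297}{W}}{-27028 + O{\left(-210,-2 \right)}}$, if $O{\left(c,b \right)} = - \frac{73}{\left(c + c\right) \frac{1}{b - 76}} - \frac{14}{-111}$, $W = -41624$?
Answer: $\frac{363521427465}{397531750748} \approx 0.91445$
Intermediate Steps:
$O{\left(c,b \right)} = \frac{14}{111} - \frac{73 \left(-76 + b\right)}{2 c}$ ($O{\left(c,b \right)} = - \frac{73}{2 c \frac{1}{-76 + b}} - - \frac{14}{111} = - \frac{73}{2 c \frac{1}{-76 + b}} + \frac{14}{111} = - 73 \frac{-76 + b}{2 c} + \frac{14}{111} = - \frac{73 \left(-76 + b\right)}{2 c} + \frac{14}{111} = \frac{14}{111} - \frac{73 \left(-76 + b\right)}{2 c}$)
$\frac{-24729 - \frac{44297}{W}}{-27028 + O{\left(-210,-2 \right)}} = \frac{-24729 - \frac{44297}{-41624}}{-27028 + \frac{615828 - -16206 + 28 \left(-210\right)}{222 \left(-210\right)}} = \frac{-24729 - - \frac{4027}{3784}}{-27028 + \frac{1}{222} \left(- \frac{1}{210}\right) \left(615828 + 16206 - 5880\right)} = \frac{-24729 + \frac{4027}{3784}}{-27028 + \frac{1}{222} \left(- \frac{1}{210}\right) 626154} = - \frac{93570509}{3784 \left(-27028 - \frac{104359}{7770}\right)} = - \frac{93570509}{3784 \left(- \frac{210111919}{7770}\right)} = \left(- \frac{93570509}{3784}\right) \left(- \frac{7770}{210111919}\right) = \frac{363521427465}{397531750748}$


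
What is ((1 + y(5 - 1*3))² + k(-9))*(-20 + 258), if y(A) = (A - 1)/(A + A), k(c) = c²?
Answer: 157199/8 ≈ 19650.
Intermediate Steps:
y(A) = (-1 + A)/(2*A) (y(A) = (-1 + A)/((2*A)) = (-1 + A)*(1/(2*A)) = (-1 + A)/(2*A))
((1 + y(5 - 1*3))² + k(-9))*(-20 + 258) = ((1 + (-1 + (5 - 1*3))/(2*(5 - 1*3)))² + (-9)²)*(-20 + 258) = ((1 + (-1 + (5 - 3))/(2*(5 - 3)))² + 81)*238 = ((1 + (½)*(-1 + 2)/2)² + 81)*238 = ((1 + (½)*(½)*1)² + 81)*238 = ((1 + ¼)² + 81)*238 = ((5/4)² + 81)*238 = (25/16 + 81)*238 = (1321/16)*238 = 157199/8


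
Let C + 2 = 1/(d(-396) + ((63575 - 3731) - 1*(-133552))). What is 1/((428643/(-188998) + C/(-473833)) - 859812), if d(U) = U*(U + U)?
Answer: -22703063295019676/19520417747732953174633 ≈ -1.1630e-6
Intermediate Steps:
d(U) = 2*U² (d(U) = U*(2*U) = 2*U²)
C = -1014055/507028 (C = -2 + 1/(2*(-396)² + ((63575 - 3731) - 1*(-133552))) = -2 + 1/(2*156816 + (59844 + 133552)) = -2 + 1/(313632 + 193396) = -2 + 1/507028 = -1014055/507028 ≈ -2.0000)
1/((428643/(-188998) + C/(-473833)) - 859812) = 1/((428643/(-188998) - 1014055/507028/(-473833)) - 859812) = 1/((428643*(-1/188998) - 1014055/507028*(-1/473833)) - 859812) = 1/((-428643/188998 + 1014055/240246598324) - 859812) = 1/(-51489915495513721/22703063295019676 - 859812) = 1/(-19520417747732953174633/22703063295019676) = -22703063295019676/19520417747732953174633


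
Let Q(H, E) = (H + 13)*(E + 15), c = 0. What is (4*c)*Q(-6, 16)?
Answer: 0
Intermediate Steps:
Q(H, E) = (13 + H)*(15 + E)
(4*c)*Q(-6, 16) = (4*0)*(195 + 13*16 + 15*(-6) + 16*(-6)) = 0*(195 + 208 - 90 - 96) = 0*217 = 0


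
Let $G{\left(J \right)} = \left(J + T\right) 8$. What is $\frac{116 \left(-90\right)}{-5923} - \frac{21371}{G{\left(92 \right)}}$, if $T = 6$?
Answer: $- \frac{16913639}{663376} \approx -25.496$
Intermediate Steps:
$G{\left(J \right)} = 48 + 8 J$ ($G{\left(J \right)} = \left(J + 6\right) 8 = \left(6 + J\right) 8 = 48 + 8 J$)
$\frac{116 \left(-90\right)}{-5923} - \frac{21371}{G{\left(92 \right)}} = \frac{116 \left(-90\right)}{-5923} - \frac{21371}{48 + 8 \cdot 92} = \left(-10440\right) \left(- \frac{1}{5923}\right) - \frac{21371}{48 + 736} = \frac{10440}{5923} - \frac{21371}{784} = \frac{10440}{5923} - \frac{3053}{112} = - \frac{16913639}{663376}$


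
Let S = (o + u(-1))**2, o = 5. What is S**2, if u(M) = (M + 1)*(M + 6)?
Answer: 625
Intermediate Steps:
u(M) = (1 + M)*(6 + M)
S = 25 (S = (5 + (6 + (-1)**2 + 7*(-1)))**2 = (5 + (6 + 1 - 7))**2 = (5 + 0)**2 = 5**2 = 25)
S**2 = 25**2 = 625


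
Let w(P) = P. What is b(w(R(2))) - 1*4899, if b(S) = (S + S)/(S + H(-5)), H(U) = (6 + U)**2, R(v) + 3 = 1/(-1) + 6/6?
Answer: -4896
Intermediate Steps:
R(v) = -3 (R(v) = -3 + (1/(-1) + 6/6) = -3 + (1*(-1) + 6*(1/6)) = -3 + (-1 + 1) = -3 + 0 = -3)
b(S) = 2*S/(1 + S) (b(S) = (S + S)/(S + (6 - 5)**2) = (2*S)/(S + 1**2) = (2*S)/(S + 1) = (2*S)/(1 + S) = 2*S/(1 + S))
b(w(R(2))) - 1*4899 = 2*(-3)/(1 - 3) - 1*4899 = 2*(-3)/(-2) - 4899 = 2*(-3)*(-1/2) - 4899 = 3 - 4899 = -4896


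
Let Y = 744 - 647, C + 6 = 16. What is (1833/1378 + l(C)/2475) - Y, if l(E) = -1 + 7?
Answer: -8366113/87450 ≈ -95.667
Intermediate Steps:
C = 10 (C = -6 + 16 = 10)
l(E) = 6
Y = 97
(1833/1378 + l(C)/2475) - Y = (1833/1378 + 6/2475) - 1*97 = (1833*(1/1378) + 6*(1/2475)) - 97 = (141/106 + 2/825) - 97 = 116537/87450 - 97 = -8366113/87450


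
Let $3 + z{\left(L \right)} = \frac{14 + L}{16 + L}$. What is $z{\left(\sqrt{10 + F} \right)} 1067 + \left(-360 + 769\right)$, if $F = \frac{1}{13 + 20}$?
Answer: $- \frac{15128577}{8117} + \frac{2134 \sqrt{10923}}{8117} \approx -1836.3$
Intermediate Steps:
$F = \frac{1}{33} \approx 0.030303$
$z{\left(L \right)} = -3 + \frac{14 + L}{16 + L}$
$z{\left(\sqrt{10 + F} \right)} 1067 + \left(-360 + 769\right) = \frac{2 \left(-17 - \sqrt{10 + \frac{1}{33}}\right)}{16 + \sqrt{10 + \frac{1}{33}}} \cdot 1067 + \left(-360 + 769\right) = \frac{2 \left(-17 - \sqrt{\frac{331}{33}}\right)}{16 + \sqrt{\frac{331}{33}}} \cdot 1067 + 409 = \frac{2 \left(-17 - \frac{\sqrt{10923}}{33}\right)}{16 + \frac{\sqrt{10923}}{33}} \cdot 1067 + 409 = \frac{2134 \left(-17 - \frac{\sqrt{10923}}{33}\right)}{16 + \frac{\sqrt{10923}}{33}} + 409 = 409 + \frac{2134 \left(-17 - \frac{\sqrt{10923}}{33}\right)}{16 + \frac{\sqrt{10923}}{33}}$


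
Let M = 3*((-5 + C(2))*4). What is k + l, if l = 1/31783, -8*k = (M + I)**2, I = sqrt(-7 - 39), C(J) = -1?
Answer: -81650523/127132 + 18*I*sqrt(46) ≈ -642.25 + 122.08*I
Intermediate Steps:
I = I*sqrt(46) (I = sqrt(-46) = I*sqrt(46) ≈ 6.7823*I)
M = -72 (M = 3*((-5 - 1)*4) = 3*(-6*4) = 3*(-24) = -72)
k = -(-72 + I*sqrt(46))**2/8 ≈ -642.25 + 122.08*I
l = 1/31783 ≈ 3.1463e-5
k + l = (-2569/4 + 18*I*sqrt(46)) + 1/31783 = -81650523/127132 + 18*I*sqrt(46)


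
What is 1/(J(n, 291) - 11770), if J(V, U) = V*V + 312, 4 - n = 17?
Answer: -1/11289 ≈ -8.8582e-5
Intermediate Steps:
n = -13 (n = 4 - 1*17 = 4 - 17 = -13)
J(V, U) = 312 + V**2 (J(V, U) = V**2 + 312 = 312 + V**2)
1/(J(n, 291) - 11770) = 1/((312 + (-13)**2) - 11770) = 1/((312 + 169) - 11770) = 1/(481 - 11770) = 1/(-11289) = -1/11289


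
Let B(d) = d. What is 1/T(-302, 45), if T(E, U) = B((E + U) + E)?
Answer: -1/559 ≈ -0.0017889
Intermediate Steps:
T(E, U) = U + 2*E (T(E, U) = (E + U) + E = U + 2*E)
1/T(-302, 45) = 1/(45 + 2*(-302)) = 1/(45 - 604) = 1/(-559) = -1/559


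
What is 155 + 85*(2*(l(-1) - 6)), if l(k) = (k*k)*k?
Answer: -1035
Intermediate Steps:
l(k) = k**3 (l(k) = k**2*k = k**3)
155 + 85*(2*(l(-1) - 6)) = 155 + 85*(2*((-1)**3 - 6)) = 155 + 85*(2*(-1 - 6)) = 155 + 85*(2*(-7)) = 155 + 85*(-14) = 155 - 1190 = -1035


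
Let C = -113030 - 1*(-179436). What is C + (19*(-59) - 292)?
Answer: 64993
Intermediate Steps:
C = 66406 (C = -113030 + 179436 = 66406)
C + (19*(-59) - 292) = 66406 + (19*(-59) - 292) = 66406 + (-1121 - 292) = 66406 - 1413 = 64993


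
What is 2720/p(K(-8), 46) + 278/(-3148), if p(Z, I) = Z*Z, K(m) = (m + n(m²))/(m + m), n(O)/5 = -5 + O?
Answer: 1084558389/129648806 ≈ 8.3654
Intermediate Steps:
n(O) = -25 + 5*O (n(O) = 5*(-5 + O) = -25 + 5*O)
K(m) = (-25 + m + 5*m²)/(2*m) (K(m) = (m + (-25 + 5*m²))/(m + m) = (-25 + m + 5*m²)/((2*m)) = (-25 + m + 5*m²)*(1/(2*m)) = (-25 + m + 5*m²)/(2*m))
p(Z, I) = Z²
2720/p(K(-8), 46) + 278/(-3148) = 2720/(((½)*(-25 - 8 + 5*(-8)²)/(-8))²) + 278/(-3148) = 2720/(((½)*(-⅛)*(-25 - 8 + 5*64))²) + 278*(-1/3148) = 2720/(((½)*(-⅛)*(-25 - 8 + 320))²) - 139/1574 = 2720/(((½)*(-⅛)*287)²) - 139/1574 = 2720/((-287/16)²) - 139/1574 = 2720/(82369/256) - 139/1574 = 2720*(256/82369) - 139/1574 = 696320/82369 - 139/1574 = 1084558389/129648806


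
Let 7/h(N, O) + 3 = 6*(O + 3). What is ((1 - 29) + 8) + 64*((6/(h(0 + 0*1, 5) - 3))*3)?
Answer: -425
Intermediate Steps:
h(N, O) = 7/(15 + 6*O) (h(N, O) = 7/(-3 + 6*(O + 3)) = 7/(-3 + 6*(3 + O)) = 7/(-3 + (18 + 6*O)) = 7/(15 + 6*O))
((1 - 29) + 8) + 64*((6/(h(0 + 0*1, 5) - 3))*3) = ((1 - 29) + 8) + 64*((6/(7/(3*(5 + 2*5)) - 3))*3) = (-28 + 8) + 64*((6/(7/(3*(5 + 10)) - 3))*3) = -20 + 64*((6/((7/3)/15 - 3))*3) = -20 + 64*((6/((7/3)*(1/15) - 3))*3) = -20 + 64*((6/(7/45 - 3))*3) = -20 + 64*((6/(-128/45))*3) = -20 + 64*((6*(-45/128))*3) = -20 + 64*(-135/64*3) = -20 + 64*(-405/64) = -20 - 405 = -425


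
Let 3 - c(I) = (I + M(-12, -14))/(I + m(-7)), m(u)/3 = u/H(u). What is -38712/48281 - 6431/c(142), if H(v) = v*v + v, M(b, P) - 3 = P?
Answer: -87892840357/28340947 ≈ -3101.3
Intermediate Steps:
M(b, P) = 3 + P
H(v) = v + v² (H(v) = v² + v = v + v²)
m(u) = 3/(1 + u) (m(u) = 3*(u/((u*(1 + u)))) = 3*(u*(1/(u*(1 + u)))) = 3/(1 + u))
c(I) = 3 - (-11 + I)/(-½ + I) (c(I) = 3 - (I + (3 - 14))/(I + 3/(1 - 7)) = 3 - (I - 11)/(I + 3/(-6)) = 3 - (-11 + I)/(I + 3*(-⅙)) = 3 - (-11 + I)/(I - ½) = 3 - (-11 + I)/(-½ + I))
-38712/48281 - 6431/c(142) = -38712/48281 - 6431*(-1 + 2*142)/(19 + 4*142) = -38712*1/48281 - 6431*(-1 + 284)/(19 + 568) = -38712/48281 - 6431/(587/283) = -38712/48281 - 6431/((1/283)*587) = -38712/48281 - 6431/587/283 = -38712/48281 - 6431*283/587 = -38712/48281 - 1819973/587 = -87892840357/28340947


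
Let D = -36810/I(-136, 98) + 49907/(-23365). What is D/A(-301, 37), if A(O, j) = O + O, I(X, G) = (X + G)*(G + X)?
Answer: 466065679/10155457060 ≈ 0.045893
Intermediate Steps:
I(X, G) = (G + X)² (I(X, G) = (G + X)*(G + X) = (G + X)²)
A(O, j) = 2*O
D = -466065679/16869530 (D = -36810/(98 - 136)² + 49907/(-23365) = -36810/((-38)²) + 49907*(-1/23365) = -36810/1444 - 49907/23365 = -36810*1/1444 - 49907/23365 = -18405/722 - 49907/23365 = -466065679/16869530 ≈ -27.628)
D/A(-301, 37) = -466065679/(16869530*(2*(-301))) = -466065679/16869530/(-602) = -466065679/16869530*(-1/602) = 466065679/10155457060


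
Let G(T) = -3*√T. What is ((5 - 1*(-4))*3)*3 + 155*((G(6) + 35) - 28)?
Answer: 1166 - 465*√6 ≈ 26.987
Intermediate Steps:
((5 - 1*(-4))*3)*3 + 155*((G(6) + 35) - 28) = ((5 - 1*(-4))*3)*3 + 155*((-3*√6 + 35) - 28) = ((5 + 4)*3)*3 + 155*((35 - 3*√6) - 28) = (9*3)*3 + 155*(7 - 3*√6) = 27*3 + (1085 - 465*√6) = 81 + (1085 - 465*√6) = 1166 - 465*√6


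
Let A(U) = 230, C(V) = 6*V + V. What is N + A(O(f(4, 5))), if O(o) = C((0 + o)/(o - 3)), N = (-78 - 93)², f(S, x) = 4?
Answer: 29471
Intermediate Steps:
C(V) = 7*V
N = 29241 (N = (-171)² = 29241)
O(o) = 7*o/(-3 + o) (O(o) = 7*((0 + o)/(o - 3)) = 7*(o/(-3 + o)) = 7*o/(-3 + o))
N + A(O(f(4, 5))) = 29241 + 230 = 29471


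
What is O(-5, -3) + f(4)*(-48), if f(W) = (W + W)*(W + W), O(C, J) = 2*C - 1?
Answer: -3083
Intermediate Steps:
O(C, J) = -1 + 2*C
f(W) = 4*W**2 (f(W) = (2*W)*(2*W) = 4*W**2)
O(-5, -3) + f(4)*(-48) = (-1 + 2*(-5)) + (4*4**2)*(-48) = (-1 - 10) + (4*16)*(-48) = -11 + 64*(-48) = -11 - 3072 = -3083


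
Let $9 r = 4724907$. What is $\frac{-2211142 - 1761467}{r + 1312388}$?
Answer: $- \frac{11917827}{5512133} \approx -2.1621$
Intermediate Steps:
$r = \frac{1574969}{3}$ ($r = \frac{1}{9} \cdot 4724907 = \frac{1574969}{3} \approx 5.2499 \cdot 10^{5}$)
$\frac{-2211142 - 1761467}{r + 1312388} = \frac{-2211142 - 1761467}{\frac{1574969}{3} + 1312388} = - \frac{3972609}{\frac{5512133}{3}} = \left(-3972609\right) \frac{3}{5512133} = - \frac{11917827}{5512133}$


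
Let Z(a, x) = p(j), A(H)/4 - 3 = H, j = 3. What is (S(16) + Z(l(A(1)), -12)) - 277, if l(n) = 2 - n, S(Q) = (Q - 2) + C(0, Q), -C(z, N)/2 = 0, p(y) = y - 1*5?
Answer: -265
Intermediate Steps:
A(H) = 12 + 4*H
p(y) = -5 + y (p(y) = y - 5 = -5 + y)
C(z, N) = 0 (C(z, N) = -2*0 = 0)
S(Q) = -2 + Q (S(Q) = (Q - 2) + 0 = (-2 + Q) + 0 = -2 + Q)
Z(a, x) = -2 (Z(a, x) = -5 + 3 = -2)
(S(16) + Z(l(A(1)), -12)) - 277 = ((-2 + 16) - 2) - 277 = (14 - 2) - 277 = 12 - 277 = -265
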